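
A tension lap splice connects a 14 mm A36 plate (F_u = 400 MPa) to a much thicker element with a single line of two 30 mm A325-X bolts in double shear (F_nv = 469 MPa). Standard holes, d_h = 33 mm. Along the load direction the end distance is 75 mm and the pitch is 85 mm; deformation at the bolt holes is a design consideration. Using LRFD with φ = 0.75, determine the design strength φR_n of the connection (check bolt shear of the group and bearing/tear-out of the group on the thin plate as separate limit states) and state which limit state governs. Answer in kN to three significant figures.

557 kN (bearing governs)

Bolt shear: A_b = π·30²/4 = 706.9 mm²; R_n = 469 × 706.9 × 2 × 2 / 1000 = 1326 kN → 0.75 × 1326 = 995 kN.
Bearing (1.2 l_c t F_u ≤ 2.4 d t F_u): upper limit = 2.4·30·14·400 / 1000 = 403.2 kN.
  Edge l_c = 75 − 33/2 = 58.5 → r_n = 393.1 kN; interior l_c = 85 − 33 = 52 → r_n = 349.4 kN.
  R_n,bearing = 1·393.1 + 1·349.4 = 742.6 kN → 0.75 × 742.6 = 557 kN.
Bearing governs: 557 kN.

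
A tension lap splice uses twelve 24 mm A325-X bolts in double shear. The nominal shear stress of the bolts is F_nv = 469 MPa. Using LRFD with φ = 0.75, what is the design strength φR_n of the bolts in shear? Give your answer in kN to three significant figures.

A_b = π × 24² / 4 = 452.4 mm².
R_n = F_nv · A_b · n · n_s = 469 × 452.4 × 12 × 2 / 1000 = 5092 kN.
Design strength φR_n = 0.75 × 5092 = 3820 kN.

3820 kN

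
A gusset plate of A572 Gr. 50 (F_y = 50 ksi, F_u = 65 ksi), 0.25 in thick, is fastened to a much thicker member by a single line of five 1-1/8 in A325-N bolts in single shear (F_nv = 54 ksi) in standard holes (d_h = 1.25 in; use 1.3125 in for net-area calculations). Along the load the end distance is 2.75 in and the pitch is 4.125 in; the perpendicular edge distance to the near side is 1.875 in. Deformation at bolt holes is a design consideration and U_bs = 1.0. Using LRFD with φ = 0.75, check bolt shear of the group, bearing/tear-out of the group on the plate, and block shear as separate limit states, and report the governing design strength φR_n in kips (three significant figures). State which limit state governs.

Bolt shear: A_b = π·1.125²/4 = 0.994 in²; R_n = 54 × 0.994 × 5 × 1 = 268.4 kips → 0.75 × 268.4 = 201 kips.
Bearing: edge l_c = 2.125, r_n = 41.44 kips; interior l_c = 2.875, r_n = 43.87 kips; R_n = 41.44 + 4·43.87 = 216.9 kips → 163 kips.
Block shear: A_gv = 4.812, A_nv = 3.336, A_nt = 0.3047 in²; R_n = min(0.6F_uA_nv, 0.6F_yA_gv) + U_bs·F_u·A_nt = 149.9 kips → 112 kips.
Block shear governs: 112 kips.

112 kips (block shear governs)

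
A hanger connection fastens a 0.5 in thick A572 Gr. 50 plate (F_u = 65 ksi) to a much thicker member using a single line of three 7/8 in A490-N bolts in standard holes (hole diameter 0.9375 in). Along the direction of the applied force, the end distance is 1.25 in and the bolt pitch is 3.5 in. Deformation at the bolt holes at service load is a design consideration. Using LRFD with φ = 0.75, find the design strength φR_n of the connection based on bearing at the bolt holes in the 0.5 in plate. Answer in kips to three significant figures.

Per bolt r_n = 1.2 l_c t F_u ≤ 2.4 d t F_u; upper limit = 2.4 × 0.875 × 0.5 × 65 = 68.25 kips.
Edge bolt: l_c = 1.25 − 0.9375/2 = 0.7812 in → 1.2 × 0.7812 × 0.5 × 65 = 30.47 → r_n = 30.47 kips.
Interior bolts: l_c = 3.5 − 0.9375 = 2.562 in → 1.2 × 2.562 × 0.5 × 65 = 99.94 → r_n = 68.25 kips.
R_n = 1 × 30.47 + 2 × 68.25 = 167 kips.
Design strength φR_n = 0.75 × 167 = 125 kips.

125 kips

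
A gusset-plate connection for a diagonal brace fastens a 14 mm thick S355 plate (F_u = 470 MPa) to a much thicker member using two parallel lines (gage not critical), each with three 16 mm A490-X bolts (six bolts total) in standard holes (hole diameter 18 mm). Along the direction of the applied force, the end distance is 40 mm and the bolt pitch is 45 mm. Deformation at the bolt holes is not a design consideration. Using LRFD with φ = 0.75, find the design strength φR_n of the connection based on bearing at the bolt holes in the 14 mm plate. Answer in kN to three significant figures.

1260 kN

Per bolt r_n = 1.5 l_c t F_u ≤ 3.0 d t F_u; upper limit = 3.0 × 16 × 14 × 470 / 1000 = 315.8 kN.
Edge bolt: l_c = 40 − 18/2 = 31 mm → 1.5 × 31 × 14 × 470 / 1000 = 306 → r_n = 306 kN.
Interior bolts: l_c = 45 − 18 = 27 mm → 1.5 × 27 × 14 × 470 / 1000 = 266.5 → r_n = 266.5 kN.
R_n = 2 × 306 + 4 × 266.5 = 1678 kN.
Design strength φR_n = 0.75 × 1678 = 1260 kN.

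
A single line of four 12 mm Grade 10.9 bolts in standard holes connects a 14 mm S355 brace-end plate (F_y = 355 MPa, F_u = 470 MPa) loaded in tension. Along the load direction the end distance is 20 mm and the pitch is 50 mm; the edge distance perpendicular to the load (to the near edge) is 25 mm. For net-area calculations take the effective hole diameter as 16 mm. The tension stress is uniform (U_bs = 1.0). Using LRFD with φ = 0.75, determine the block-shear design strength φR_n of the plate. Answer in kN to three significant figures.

Shear plane L_v = 20 + 3·50 = 170 mm; A_gv = 170 × 14 = 2380 mm².
A_nv = (170 − 3.5·16) × 14 = 1596 mm².
A_nt = (25 − 0.5·16) × 14 = 238 mm².
0.6 F_u A_nv = 450.1 kN; 0.6 F_y A_gv = 506.9 kN → shear rupture governs the shear term.
R_n = 450.1 + 1.0 × 470 × 238 / 1000 = 561.9 kN.
Design strength φR_n = 0.75 × 561.9 = 421 kN.

421 kN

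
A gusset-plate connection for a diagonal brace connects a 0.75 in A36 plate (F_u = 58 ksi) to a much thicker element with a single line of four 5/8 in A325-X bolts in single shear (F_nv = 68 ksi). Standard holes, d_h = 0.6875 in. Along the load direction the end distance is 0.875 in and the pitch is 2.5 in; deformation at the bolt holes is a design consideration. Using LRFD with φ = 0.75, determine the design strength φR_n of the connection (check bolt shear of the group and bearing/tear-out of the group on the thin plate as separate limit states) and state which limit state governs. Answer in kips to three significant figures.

Bolt shear: A_b = π·0.625²/4 = 0.3068 in²; R_n = 68 × 0.3068 × 4 × 1 = 83.45 kips → 0.75 × 83.45 = 62.6 kips.
Bearing (1.2 l_c t F_u ≤ 2.4 d t F_u): upper limit = 2.4·0.625·0.75·58 = 65.25 kips.
  Edge l_c = 0.875 − 0.6875/2 = 0.5312 → r_n = 27.73 kips; interior l_c = 2.5 − 0.6875 = 1.812 → r_n = 65.25 kips.
  R_n,bearing = 1·27.73 + 3·65.25 = 223.5 kips → 0.75 × 223.5 = 168 kips.
Bolt shear governs: 62.6 kips.

62.6 kips (bolt shear governs)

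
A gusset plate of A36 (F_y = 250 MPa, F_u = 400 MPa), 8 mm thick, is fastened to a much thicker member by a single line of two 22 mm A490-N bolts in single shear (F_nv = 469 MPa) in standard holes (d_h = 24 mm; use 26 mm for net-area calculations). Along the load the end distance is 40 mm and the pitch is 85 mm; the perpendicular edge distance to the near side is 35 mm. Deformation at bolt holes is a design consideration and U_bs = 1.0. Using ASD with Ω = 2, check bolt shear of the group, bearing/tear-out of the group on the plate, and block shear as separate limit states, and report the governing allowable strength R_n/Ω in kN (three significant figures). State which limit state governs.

110 kN (block shear governs)

Bolt shear: A_b = π·22²/4 = 380.1 mm²; R_n = 469 × 380.1 × 2 × 1 / 1000 = 356.6 kN → 356.6 / 2 = 178 kN.
Bearing: edge l_c = 28, r_n = 107.5 kN; interior l_c = 61, r_n = 169 kN; R_n = 107.5 + 1·169 = 276.5 kN → 138 kN.
Block shear: A_gv = 1000, A_nv = 688, A_nt = 176 mm²; R_n = min(0.6F_uA_nv, 0.6F_yA_gv) + U_bs·F_u·A_nt = 220.4 kN → 110 kN.
Block shear governs: 110 kN.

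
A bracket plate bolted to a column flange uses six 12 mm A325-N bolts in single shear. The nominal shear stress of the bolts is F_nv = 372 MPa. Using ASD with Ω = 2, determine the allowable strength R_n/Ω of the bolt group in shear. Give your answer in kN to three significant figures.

A_b = π × 12² / 4 = 113.1 mm².
R_n = F_nv · A_b · n · n_s = 372 × 113.1 × 6 × 1 / 1000 = 252.4 kN.
Allowable strength R_n/Ω = 252.4 / 2 = 126 kN.

126 kN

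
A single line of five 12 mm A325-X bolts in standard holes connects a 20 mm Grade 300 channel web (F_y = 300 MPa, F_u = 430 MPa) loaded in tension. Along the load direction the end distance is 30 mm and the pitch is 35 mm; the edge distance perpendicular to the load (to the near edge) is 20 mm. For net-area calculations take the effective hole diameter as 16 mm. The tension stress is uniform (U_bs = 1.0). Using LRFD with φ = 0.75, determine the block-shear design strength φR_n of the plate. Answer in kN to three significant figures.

Shear plane L_v = 30 + 4·35 = 170 mm; A_gv = 170 × 20 = 3400 mm².
A_nv = (170 − 4.5·16) × 20 = 1960 mm².
A_nt = (20 − 0.5·16) × 20 = 240 mm².
0.6 F_u A_nv = 505.7 kN; 0.6 F_y A_gv = 612 kN → shear rupture governs the shear term.
R_n = 505.7 + 1.0 × 430 × 240 / 1000 = 608.9 kN.
Design strength φR_n = 0.75 × 608.9 = 457 kN.

457 kN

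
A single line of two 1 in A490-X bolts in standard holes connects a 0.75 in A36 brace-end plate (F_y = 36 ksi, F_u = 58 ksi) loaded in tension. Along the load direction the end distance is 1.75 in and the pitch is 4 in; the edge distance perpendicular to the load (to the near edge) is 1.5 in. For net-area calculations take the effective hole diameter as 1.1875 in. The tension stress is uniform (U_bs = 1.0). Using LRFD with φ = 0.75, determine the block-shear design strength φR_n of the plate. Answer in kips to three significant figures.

Shear plane L_v = 1.75 + 1·4 = 5.75 in; A_gv = 5.75 × 0.75 = 4.312 in².
A_nv = (5.75 − 1.5·1.1875) × 0.75 = 2.977 in².
A_nt = (1.5 − 0.5·1.1875) × 0.75 = 0.6797 in².
0.6 F_u A_nv = 103.6 kips; 0.6 F_y A_gv = 93.15 kips → shear yielding governs the shear term.
R_n = 93.15 + 1.0 × 58 × 0.6797 = 132.6 kips.
Design strength φR_n = 0.75 × 132.6 = 99.4 kips.

99.4 kips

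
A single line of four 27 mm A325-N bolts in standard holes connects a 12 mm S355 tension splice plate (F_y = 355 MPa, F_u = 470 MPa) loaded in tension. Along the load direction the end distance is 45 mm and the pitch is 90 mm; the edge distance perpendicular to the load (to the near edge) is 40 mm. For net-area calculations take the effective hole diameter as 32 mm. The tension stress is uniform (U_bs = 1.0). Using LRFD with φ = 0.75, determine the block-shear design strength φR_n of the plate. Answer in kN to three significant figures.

Shear plane L_v = 45 + 3·90 = 315 mm; A_gv = 315 × 12 = 3780 mm².
A_nv = (315 − 3.5·32) × 12 = 2436 mm².
A_nt = (40 − 0.5·32) × 12 = 288 mm².
0.6 F_u A_nv = 687 kN; 0.6 F_y A_gv = 805.1 kN → shear rupture governs the shear term.
R_n = 687 + 1.0 × 470 × 288 / 1000 = 822.3 kN.
Design strength φR_n = 0.75 × 822.3 = 617 kN.

617 kN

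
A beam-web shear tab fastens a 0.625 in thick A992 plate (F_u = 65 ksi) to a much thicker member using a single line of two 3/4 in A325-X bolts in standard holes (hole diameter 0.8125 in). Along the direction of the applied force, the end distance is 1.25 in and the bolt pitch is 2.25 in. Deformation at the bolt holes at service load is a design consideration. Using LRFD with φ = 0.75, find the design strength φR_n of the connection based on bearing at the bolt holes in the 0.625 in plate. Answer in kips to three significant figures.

83.4 kips

Per bolt r_n = 1.2 l_c t F_u ≤ 2.4 d t F_u; upper limit = 2.4 × 0.75 × 0.625 × 65 = 73.12 kips.
Edge bolt: l_c = 1.25 − 0.8125/2 = 0.8438 in → 1.2 × 0.8438 × 0.625 × 65 = 41.13 → r_n = 41.13 kips.
Interior bolts: l_c = 2.25 − 0.8125 = 1.438 in → 1.2 × 1.438 × 0.625 × 65 = 70.08 → r_n = 70.08 kips.
R_n = 1 × 41.13 + 1 × 70.08 = 111.2 kips.
Design strength φR_n = 0.75 × 111.2 = 83.4 kips.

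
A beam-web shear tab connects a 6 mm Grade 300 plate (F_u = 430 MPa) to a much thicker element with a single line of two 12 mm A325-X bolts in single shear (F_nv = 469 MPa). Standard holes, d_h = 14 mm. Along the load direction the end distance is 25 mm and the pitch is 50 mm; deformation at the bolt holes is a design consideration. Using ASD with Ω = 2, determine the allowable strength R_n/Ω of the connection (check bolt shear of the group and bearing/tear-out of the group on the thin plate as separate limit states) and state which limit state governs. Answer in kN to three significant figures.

53 kN (bolt shear governs)

Bolt shear: A_b = π·12²/4 = 113.1 mm²; R_n = 469 × 113.1 × 2 × 1 / 1000 = 106.1 kN → 106.1 / 2 = 53 kN.
Bearing (1.2 l_c t F_u ≤ 2.4 d t F_u): upper limit = 2.4·12·6·430 / 1000 = 74.3 kN.
  Edge l_c = 25 − 14/2 = 18 → r_n = 55.73 kN; interior l_c = 50 − 14 = 36 → r_n = 74.3 kN.
  R_n,bearing = 1·55.73 + 1·74.3 = 130 kN → 130 / 2 = 65 kN.
Bolt shear governs: 53 kN.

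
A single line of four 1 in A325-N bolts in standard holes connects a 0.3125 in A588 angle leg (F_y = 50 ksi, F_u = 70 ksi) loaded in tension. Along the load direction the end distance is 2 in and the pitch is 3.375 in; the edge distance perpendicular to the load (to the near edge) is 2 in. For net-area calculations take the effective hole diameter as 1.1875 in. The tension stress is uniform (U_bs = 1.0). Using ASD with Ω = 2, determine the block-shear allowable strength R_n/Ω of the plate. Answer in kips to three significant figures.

Shear plane L_v = 2 + 3·3.375 = 12.12 in; A_gv = 12.12 × 0.3125 = 3.789 in².
A_nv = (12.12 − 3.5·1.1875) × 0.3125 = 2.49 in².
A_nt = (2 − 0.5·1.1875) × 0.3125 = 0.4395 in².
0.6 F_u A_nv = 104.6 kips; 0.6 F_y A_gv = 113.7 kips → shear rupture governs the shear term.
R_n = 104.6 + 1.0 × 70 × 0.4395 = 135.4 kips.
Allowable strength R_n/Ω = 135.4 / 2 = 67.7 kips.

67.7 kips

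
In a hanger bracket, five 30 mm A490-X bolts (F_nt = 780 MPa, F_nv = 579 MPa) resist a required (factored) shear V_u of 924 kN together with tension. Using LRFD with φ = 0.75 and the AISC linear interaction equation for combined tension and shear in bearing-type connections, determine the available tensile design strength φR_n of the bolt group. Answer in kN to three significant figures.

1440 kN

A_b = π·30²/4 = 706.9 mm²; f_rv = 924 × 1000 / (5 × 706.9) = 261.4 MPa.
F'_nt = 1.3 F_nt − (F_nt / φF_nv) f_rv = 1.3·780 − (780/(0.75·579))·261.4 = 544.4 MPa, capped at F_nt → F'_nt = 544.4 MPa.
R_n = F'_nt · A_b · n = 544.4 × 706.9 × 5 / 1000 = 1924 kN.
Design strength φR_n = 0.75 × 1924 = 1440 kN.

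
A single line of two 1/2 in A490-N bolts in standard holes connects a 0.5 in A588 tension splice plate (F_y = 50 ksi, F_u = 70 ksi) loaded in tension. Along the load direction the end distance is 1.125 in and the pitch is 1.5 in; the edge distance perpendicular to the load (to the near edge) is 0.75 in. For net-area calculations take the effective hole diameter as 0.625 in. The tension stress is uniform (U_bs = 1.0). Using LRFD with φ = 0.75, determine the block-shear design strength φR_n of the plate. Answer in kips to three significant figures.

Shear plane L_v = 1.125 + 1·1.5 = 2.625 in; A_gv = 2.625 × 0.5 = 1.312 in².
A_nv = (2.625 − 1.5·0.625) × 0.5 = 0.8438 in².
A_nt = (0.75 − 0.5·0.625) × 0.5 = 0.2188 in².
0.6 F_u A_nv = 35.44 kips; 0.6 F_y A_gv = 39.38 kips → shear rupture governs the shear term.
R_n = 35.44 + 1.0 × 70 × 0.2188 = 50.75 kips.
Design strength φR_n = 0.75 × 50.75 = 38.1 kips.

38.1 kips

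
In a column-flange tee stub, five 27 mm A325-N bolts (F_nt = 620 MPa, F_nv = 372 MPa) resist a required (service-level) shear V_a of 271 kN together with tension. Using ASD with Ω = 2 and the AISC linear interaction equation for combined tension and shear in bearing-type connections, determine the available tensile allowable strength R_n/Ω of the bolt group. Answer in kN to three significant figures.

A_b = π·27²/4 = 572.6 mm²; f_rv = 271 × 1000 / (5 × 572.6) = 94.66 MPa.
F'_nt = 1.3 F_nt − (Ω F_nt / F_nv) f_rv = 1.3·620 − (2·620/372)·94.66 = 490.5 MPa, capped at F_nt → F'_nt = 490.5 MPa.
R_n = F'_nt · A_b · n = 490.5 × 572.6 × 5 / 1000 = 1404 kN.
Allowable strength R_n/Ω = 1404 / 2 = 702 kN.

702 kN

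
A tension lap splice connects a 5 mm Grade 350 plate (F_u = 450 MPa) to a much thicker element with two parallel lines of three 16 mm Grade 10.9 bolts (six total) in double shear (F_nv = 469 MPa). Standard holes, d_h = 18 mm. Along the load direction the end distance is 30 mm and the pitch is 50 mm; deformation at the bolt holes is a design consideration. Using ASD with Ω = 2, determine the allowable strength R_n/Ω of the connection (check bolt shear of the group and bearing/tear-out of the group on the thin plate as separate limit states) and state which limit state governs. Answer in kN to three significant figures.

230 kN (bearing governs)

Bolt shear: A_b = π·16²/4 = 201.1 mm²; R_n = 469 × 201.1 × 6 × 2 / 1000 = 1132 kN → 1132 / 2 = 566 kN.
Bearing (1.2 l_c t F_u ≤ 2.4 d t F_u): upper limit = 2.4·16·5·450 / 1000 = 86.4 kN.
  Edge l_c = 30 − 18/2 = 21 → r_n = 56.7 kN; interior l_c = 50 − 18 = 32 → r_n = 86.4 kN.
  R_n,bearing = 2·56.7 + 4·86.4 = 459 kN → 459 / 2 = 230 kN.
Bearing governs: 230 kN.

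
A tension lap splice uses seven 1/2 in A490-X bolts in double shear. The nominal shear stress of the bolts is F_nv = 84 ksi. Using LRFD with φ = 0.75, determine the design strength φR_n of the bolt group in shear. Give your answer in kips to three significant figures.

A_b = π × 0.5² / 4 = 0.1963 in².
R_n = F_nv · A_b · n · n_s = 84 × 0.1963 × 7 × 2 = 230.9 kips.
Design strength φR_n = 0.75 × 230.9 = 173 kips.

173 kips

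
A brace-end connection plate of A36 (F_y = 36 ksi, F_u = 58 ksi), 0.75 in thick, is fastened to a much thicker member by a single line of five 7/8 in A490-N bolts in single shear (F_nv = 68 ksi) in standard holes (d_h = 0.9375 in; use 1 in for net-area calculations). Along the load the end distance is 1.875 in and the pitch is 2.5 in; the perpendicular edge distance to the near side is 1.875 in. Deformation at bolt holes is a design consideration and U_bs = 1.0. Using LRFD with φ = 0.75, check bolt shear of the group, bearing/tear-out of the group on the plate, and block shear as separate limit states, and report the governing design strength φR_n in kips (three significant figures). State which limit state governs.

153 kips (bolt shear governs)

Bolt shear: A_b = π·0.875²/4 = 0.6013 in²; R_n = 68 × 0.6013 × 5 × 1 = 204.4 kips → 0.75 × 204.4 = 153 kips.
Bearing: edge l_c = 1.406, r_n = 73.41 kips; interior l_c = 1.562, r_n = 81.56 kips; R_n = 73.41 + 4·81.56 = 399.7 kips → 300 kips.
Block shear: A_gv = 8.906, A_nv = 5.531, A_nt = 1.031 in²; R_n = min(0.6F_uA_nv, 0.6F_yA_gv) + U_bs·F_u·A_nt = 252.2 kips → 189 kips.
Bolt shear governs: 153 kips.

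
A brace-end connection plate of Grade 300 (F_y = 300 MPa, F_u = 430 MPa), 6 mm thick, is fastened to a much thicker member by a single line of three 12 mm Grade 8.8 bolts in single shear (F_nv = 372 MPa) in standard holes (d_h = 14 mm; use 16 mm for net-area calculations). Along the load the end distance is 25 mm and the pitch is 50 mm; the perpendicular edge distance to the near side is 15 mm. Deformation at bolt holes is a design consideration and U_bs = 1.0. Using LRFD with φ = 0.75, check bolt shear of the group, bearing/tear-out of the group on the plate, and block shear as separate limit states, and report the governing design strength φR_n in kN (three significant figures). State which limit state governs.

94.7 kN (bolt shear governs)

Bolt shear: A_b = π·12²/4 = 113.1 mm²; R_n = 372 × 113.1 × 3 × 1 / 1000 = 126.2 kN → 0.75 × 126.2 = 94.7 kN.
Bearing: edge l_c = 18, r_n = 55.73 kN; interior l_c = 36, r_n = 74.3 kN; R_n = 55.73 + 2·74.3 = 204.3 kN → 153 kN.
Block shear: A_gv = 750, A_nv = 510, A_nt = 42 mm²; R_n = min(0.6F_uA_nv, 0.6F_yA_gv) + U_bs·F_u·A_nt = 149.6 kN → 112 kN.
Bolt shear governs: 94.7 kN.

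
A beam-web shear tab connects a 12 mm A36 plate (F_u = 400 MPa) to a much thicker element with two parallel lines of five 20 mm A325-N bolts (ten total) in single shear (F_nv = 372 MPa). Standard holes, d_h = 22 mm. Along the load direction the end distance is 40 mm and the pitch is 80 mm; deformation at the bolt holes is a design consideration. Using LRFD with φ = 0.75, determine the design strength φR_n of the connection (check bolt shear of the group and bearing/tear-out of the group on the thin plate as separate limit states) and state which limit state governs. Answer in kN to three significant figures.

Bolt shear: A_b = π·20²/4 = 314.2 mm²; R_n = 372 × 314.2 × 10 × 1 / 1000 = 1169 kN → 0.75 × 1169 = 877 kN.
Bearing (1.2 l_c t F_u ≤ 2.4 d t F_u): upper limit = 2.4·20·12·400 / 1000 = 230.4 kN.
  Edge l_c = 40 − 22/2 = 29 → r_n = 167 kN; interior l_c = 80 − 22 = 58 → r_n = 230.4 kN.
  R_n,bearing = 2·167 + 8·230.4 = 2177 kN → 0.75 × 2177 = 1630 kN.
Bolt shear governs: 877 kN.

877 kN (bolt shear governs)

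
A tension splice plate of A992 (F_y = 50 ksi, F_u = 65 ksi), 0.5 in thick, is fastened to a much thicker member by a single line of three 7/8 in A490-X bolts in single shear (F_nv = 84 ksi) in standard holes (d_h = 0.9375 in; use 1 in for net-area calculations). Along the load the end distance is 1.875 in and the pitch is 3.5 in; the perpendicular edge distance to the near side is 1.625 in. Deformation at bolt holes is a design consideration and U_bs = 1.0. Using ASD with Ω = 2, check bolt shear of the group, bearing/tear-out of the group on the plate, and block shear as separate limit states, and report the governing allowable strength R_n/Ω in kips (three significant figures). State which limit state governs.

75.8 kips (bolt shear governs)

Bolt shear: A_b = π·0.875²/4 = 0.6013 in²; R_n = 84 × 0.6013 × 3 × 1 = 151.5 kips → 151.5 / 2 = 75.8 kips.
Bearing: edge l_c = 1.406, r_n = 54.84 kips; interior l_c = 2.562, r_n = 68.25 kips; R_n = 54.84 + 2·68.25 = 191.3 kips → 95.7 kips.
Block shear: A_gv = 4.438, A_nv = 3.188, A_nt = 0.5625 in²; R_n = min(0.6F_uA_nv, 0.6F_yA_gv) + U_bs·F_u·A_nt = 160.9 kips → 80.4 kips.
Bolt shear governs: 75.8 kips.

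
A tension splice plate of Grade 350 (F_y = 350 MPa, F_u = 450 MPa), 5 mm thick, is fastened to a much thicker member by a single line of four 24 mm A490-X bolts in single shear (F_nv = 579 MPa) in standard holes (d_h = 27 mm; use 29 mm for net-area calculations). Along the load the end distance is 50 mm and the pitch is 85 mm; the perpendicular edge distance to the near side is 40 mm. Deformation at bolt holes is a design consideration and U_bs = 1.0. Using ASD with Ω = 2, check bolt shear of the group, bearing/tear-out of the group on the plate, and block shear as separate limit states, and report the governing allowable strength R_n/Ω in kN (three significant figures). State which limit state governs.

Bolt shear: A_b = π·24²/4 = 452.4 mm²; R_n = 579 × 452.4 × 4 × 1 / 1000 = 1048 kN → 1048 / 2 = 524 kN.
Bearing: edge l_c = 36.5, r_n = 98.55 kN; interior l_c = 58, r_n = 129.6 kN; R_n = 98.55 + 3·129.6 = 487.3 kN → 244 kN.
Block shear: A_gv = 1525, A_nv = 1018, A_nt = 127.5 mm²; R_n = min(0.6F_uA_nv, 0.6F_yA_gv) + U_bs·F_u·A_nt = 332.1 kN → 166 kN.
Block shear governs: 166 kN.

166 kN (block shear governs)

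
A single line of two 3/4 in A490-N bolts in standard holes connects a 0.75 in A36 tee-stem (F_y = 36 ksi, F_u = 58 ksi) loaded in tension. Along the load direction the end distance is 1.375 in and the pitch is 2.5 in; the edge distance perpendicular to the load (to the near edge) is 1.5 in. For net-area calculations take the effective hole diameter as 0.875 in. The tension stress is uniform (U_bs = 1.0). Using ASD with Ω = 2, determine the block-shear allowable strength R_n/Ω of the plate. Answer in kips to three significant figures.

54.5 kips

Shear plane L_v = 1.375 + 1·2.5 = 3.875 in; A_gv = 3.875 × 0.75 = 2.906 in².
A_nv = (3.875 − 1.5·0.875) × 0.75 = 1.922 in².
A_nt = (1.5 − 0.5·0.875) × 0.75 = 0.7969 in².
0.6 F_u A_nv = 66.88 kips; 0.6 F_y A_gv = 62.77 kips → shear yielding governs the shear term.
R_n = 62.77 + 1.0 × 58 × 0.7969 = 109 kips.
Allowable strength R_n/Ω = 109 / 2 = 54.5 kips.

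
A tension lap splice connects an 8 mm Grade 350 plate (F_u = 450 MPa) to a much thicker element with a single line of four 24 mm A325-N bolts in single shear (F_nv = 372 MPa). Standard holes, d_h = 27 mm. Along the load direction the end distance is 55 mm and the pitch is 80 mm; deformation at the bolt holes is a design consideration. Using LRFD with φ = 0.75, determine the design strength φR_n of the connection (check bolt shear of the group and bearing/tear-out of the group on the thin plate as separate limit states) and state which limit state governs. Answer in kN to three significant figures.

505 kN (bolt shear governs)

Bolt shear: A_b = π·24²/4 = 452.4 mm²; R_n = 372 × 452.4 × 4 × 1 / 1000 = 673.2 kN → 0.75 × 673.2 = 505 kN.
Bearing (1.2 l_c t F_u ≤ 2.4 d t F_u): upper limit = 2.4·24·8·450 / 1000 = 207.4 kN.
  Edge l_c = 55 − 27/2 = 41.5 → r_n = 179.3 kN; interior l_c = 80 − 27 = 53 → r_n = 207.4 kN.
  R_n,bearing = 1·179.3 + 3·207.4 = 801.4 kN → 0.75 × 801.4 = 601 kN.
Bolt shear governs: 505 kN.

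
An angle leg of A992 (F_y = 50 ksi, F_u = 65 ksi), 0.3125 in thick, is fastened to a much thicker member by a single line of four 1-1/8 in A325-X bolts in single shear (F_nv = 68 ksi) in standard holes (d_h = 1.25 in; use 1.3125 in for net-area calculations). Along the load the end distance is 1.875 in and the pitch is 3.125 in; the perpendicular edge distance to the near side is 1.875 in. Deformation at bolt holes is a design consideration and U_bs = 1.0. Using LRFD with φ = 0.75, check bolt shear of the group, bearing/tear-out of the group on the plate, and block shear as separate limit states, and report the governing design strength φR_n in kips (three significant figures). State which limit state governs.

79.4 kips (block shear governs)

Bolt shear: A_b = π·1.125²/4 = 0.994 in²; R_n = 68 × 0.994 × 4 × 1 = 270.4 kips → 0.75 × 270.4 = 203 kips.
Bearing: edge l_c = 1.25, r_n = 30.47 kips; interior l_c = 1.875, r_n = 45.7 kips; R_n = 30.47 + 3·45.7 = 167.6 kips → 126 kips.
Block shear: A_gv = 3.516, A_nv = 2.08, A_nt = 0.3809 in²; R_n = min(0.6F_uA_nv, 0.6F_yA_gv) + U_bs·F_u·A_nt = 105.9 kips → 79.4 kips.
Block shear governs: 79.4 kips.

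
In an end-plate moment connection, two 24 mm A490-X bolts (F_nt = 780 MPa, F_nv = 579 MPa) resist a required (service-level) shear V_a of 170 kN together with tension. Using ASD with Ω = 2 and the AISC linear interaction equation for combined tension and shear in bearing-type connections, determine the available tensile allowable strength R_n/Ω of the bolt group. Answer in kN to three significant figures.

230 kN

A_b = π·24²/4 = 452.4 mm²; f_rv = 170 × 1000 / (2 × 452.4) = 187.9 MPa.
F'_nt = 1.3 F_nt − (Ω F_nt / F_nv) f_rv = 1.3·780 − (2·780/579)·187.9 = 507.8 MPa, capped at F_nt → F'_nt = 507.8 MPa.
R_n = F'_nt · A_b · n = 507.8 × 452.4 × 2 / 1000 = 459.4 kN.
Allowable strength R_n/Ω = 459.4 / 2 = 230 kN.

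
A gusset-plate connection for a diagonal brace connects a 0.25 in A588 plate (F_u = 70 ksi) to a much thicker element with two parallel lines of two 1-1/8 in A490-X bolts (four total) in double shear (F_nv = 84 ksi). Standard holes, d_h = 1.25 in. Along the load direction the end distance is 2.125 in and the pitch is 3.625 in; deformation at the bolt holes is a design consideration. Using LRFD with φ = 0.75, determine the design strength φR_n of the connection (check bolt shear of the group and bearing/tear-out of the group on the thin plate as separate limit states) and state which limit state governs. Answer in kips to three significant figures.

118 kips (bearing governs)

Bolt shear: A_b = π·1.125²/4 = 0.994 in²; R_n = 84 × 0.994 × 4 × 2 = 668 kips → 0.75 × 668 = 501 kips.
Bearing (1.2 l_c t F_u ≤ 2.4 d t F_u): upper limit = 2.4·1.125·0.25·70 = 47.25 kips.
  Edge l_c = 2.125 − 1.25/2 = 1.5 → r_n = 31.5 kips; interior l_c = 3.625 − 1.25 = 2.375 → r_n = 47.25 kips.
  R_n,bearing = 2·31.5 + 2·47.25 = 157.5 kips → 0.75 × 157.5 = 118 kips.
Bearing governs: 118 kips.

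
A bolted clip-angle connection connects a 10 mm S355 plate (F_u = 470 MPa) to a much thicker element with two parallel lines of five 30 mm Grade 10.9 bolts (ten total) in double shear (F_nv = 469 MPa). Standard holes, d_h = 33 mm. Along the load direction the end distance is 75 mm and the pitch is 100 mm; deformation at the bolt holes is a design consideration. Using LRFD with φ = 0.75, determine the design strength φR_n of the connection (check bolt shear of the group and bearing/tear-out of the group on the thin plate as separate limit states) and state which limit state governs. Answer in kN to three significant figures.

Bolt shear: A_b = π·30²/4 = 706.9 mm²; R_n = 469 × 706.9 × 10 × 2 / 1000 = 6630 kN → 0.75 × 6630 = 4970 kN.
Bearing (1.2 l_c t F_u ≤ 2.4 d t F_u): upper limit = 2.4·30·10·470 / 1000 = 338.4 kN.
  Edge l_c = 75 − 33/2 = 58.5 → r_n = 329.9 kN; interior l_c = 100 − 33 = 67 → r_n = 338.4 kN.
  R_n,bearing = 2·329.9 + 8·338.4 = 3367 kN → 0.75 × 3367 = 2530 kN.
Bearing governs: 2530 kN.

2530 kN (bearing governs)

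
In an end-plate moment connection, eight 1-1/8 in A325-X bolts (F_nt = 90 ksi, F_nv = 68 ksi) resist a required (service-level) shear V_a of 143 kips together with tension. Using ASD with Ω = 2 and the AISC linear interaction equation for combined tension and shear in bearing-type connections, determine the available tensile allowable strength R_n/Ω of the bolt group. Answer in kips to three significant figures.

A_b = π·1.125²/4 = 0.994 in²; f_rv = 143 / (8 × 0.994) = 17.98 ksi.
F'_nt = 1.3 F_nt − (Ω F_nt / F_nv) f_rv = 1.3·90 − (2·90/68)·17.98 = 69.4 ksi, capped at F_nt → F'_nt = 69.4 ksi.
R_n = F'_nt · A_b · n = 69.4 × 0.994 × 8 = 551.9 kips.
Allowable strength R_n/Ω = 551.9 / 2 = 276 kips.

276 kips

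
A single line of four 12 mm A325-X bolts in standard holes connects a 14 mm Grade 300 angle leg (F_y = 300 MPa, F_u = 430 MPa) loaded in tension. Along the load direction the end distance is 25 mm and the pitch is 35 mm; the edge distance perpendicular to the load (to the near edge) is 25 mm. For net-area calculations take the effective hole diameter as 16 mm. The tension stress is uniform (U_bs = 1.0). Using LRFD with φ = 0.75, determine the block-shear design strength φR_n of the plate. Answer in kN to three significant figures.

Shear plane L_v = 25 + 3·35 = 130 mm; A_gv = 130 × 14 = 1820 mm².
A_nv = (130 − 3.5·16) × 14 = 1036 mm².
A_nt = (25 − 0.5·16) × 14 = 238 mm².
0.6 F_u A_nv = 267.3 kN; 0.6 F_y A_gv = 327.6 kN → shear rupture governs the shear term.
R_n = 267.3 + 1.0 × 430 × 238 / 1000 = 369.6 kN.
Design strength φR_n = 0.75 × 369.6 = 277 kN.

277 kN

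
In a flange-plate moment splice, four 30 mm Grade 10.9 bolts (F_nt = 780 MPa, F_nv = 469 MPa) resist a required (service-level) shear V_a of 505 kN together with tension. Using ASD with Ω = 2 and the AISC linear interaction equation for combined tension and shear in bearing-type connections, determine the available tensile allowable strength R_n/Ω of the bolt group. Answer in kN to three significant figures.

A_b = π·30²/4 = 706.9 mm²; f_rv = 505 × 1000 / (4 × 706.9) = 178.6 MPa.
F'_nt = 1.3 F_nt − (Ω F_nt / F_nv) f_rv = 1.3·780 − (2·780/469)·178.6 = 419.9 MPa, capped at F_nt → F'_nt = 419.9 MPa.
R_n = F'_nt · A_b · n = 419.9 × 706.9 × 4 / 1000 = 1187 kN.
Allowable strength R_n/Ω = 1187 / 2 = 594 kN.

594 kN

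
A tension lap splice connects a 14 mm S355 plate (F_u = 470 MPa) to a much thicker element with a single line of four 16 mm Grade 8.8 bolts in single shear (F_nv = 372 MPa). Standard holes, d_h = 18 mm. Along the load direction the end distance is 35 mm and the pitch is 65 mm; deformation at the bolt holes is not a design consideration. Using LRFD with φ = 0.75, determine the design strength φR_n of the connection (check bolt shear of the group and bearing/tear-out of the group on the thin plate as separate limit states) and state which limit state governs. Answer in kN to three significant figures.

224 kN (bolt shear governs)

Bolt shear: A_b = π·16²/4 = 201.1 mm²; R_n = 372 × 201.1 × 4 × 1 / 1000 = 299.2 kN → 0.75 × 299.2 = 224 kN.
Bearing (1.5 l_c t F_u ≤ 3.0 d t F_u): upper limit = 3.0·16·14·470 / 1000 = 315.8 kN.
  Edge l_c = 35 − 18/2 = 26 → r_n = 256.6 kN; interior l_c = 65 − 18 = 47 → r_n = 315.8 kN.
  R_n,bearing = 1·256.6 + 3·315.8 = 1204 kN → 0.75 × 1204 = 903 kN.
Bolt shear governs: 224 kN.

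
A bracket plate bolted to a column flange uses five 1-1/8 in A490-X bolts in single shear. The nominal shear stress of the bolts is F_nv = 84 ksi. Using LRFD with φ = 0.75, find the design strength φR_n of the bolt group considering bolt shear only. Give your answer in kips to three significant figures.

A_b = π × 1.125² / 4 = 0.994 in².
R_n = F_nv · A_b · n · n_s = 84 × 0.994 × 5 × 1 = 417.5 kips.
Design strength φR_n = 0.75 × 417.5 = 313 kips.

313 kips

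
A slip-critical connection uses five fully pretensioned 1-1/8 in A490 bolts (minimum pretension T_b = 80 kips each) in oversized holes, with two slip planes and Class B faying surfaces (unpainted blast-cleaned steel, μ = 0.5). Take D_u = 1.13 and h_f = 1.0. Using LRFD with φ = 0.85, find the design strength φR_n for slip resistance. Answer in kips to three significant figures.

R_n = μ · D_u · h_f · T_b · n_s · n_b = 0.5 × 1.13 × 1.0 × 80 × 2 × 5 = 452 kips.
Design strength φR_n = 0.85 × 452 = 384 kips.

384 kips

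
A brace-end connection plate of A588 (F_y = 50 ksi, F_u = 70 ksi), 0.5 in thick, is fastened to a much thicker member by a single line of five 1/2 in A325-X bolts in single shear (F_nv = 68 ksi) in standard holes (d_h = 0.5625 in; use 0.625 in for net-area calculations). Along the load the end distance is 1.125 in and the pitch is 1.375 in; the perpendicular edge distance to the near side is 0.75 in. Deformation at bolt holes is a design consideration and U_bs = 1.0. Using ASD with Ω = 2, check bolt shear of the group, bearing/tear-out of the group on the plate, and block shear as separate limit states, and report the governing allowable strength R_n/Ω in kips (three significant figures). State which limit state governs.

Bolt shear: A_b = π·0.5²/4 = 0.1963 in²; R_n = 68 × 0.1963 × 5 × 1 = 66.76 kips → 66.76 / 2 = 33.4 kips.
Bearing: edge l_c = 0.8438, r_n = 35.44 kips; interior l_c = 0.8125, r_n = 34.12 kips; R_n = 35.44 + 4·34.12 = 171.9 kips → 86 kips.
Block shear: A_gv = 3.312, A_nv = 1.906, A_nt = 0.2188 in²; R_n = min(0.6F_uA_nv, 0.6F_yA_gv) + U_bs·F_u·A_nt = 95.38 kips → 47.7 kips.
Bolt shear governs: 33.4 kips.

33.4 kips (bolt shear governs)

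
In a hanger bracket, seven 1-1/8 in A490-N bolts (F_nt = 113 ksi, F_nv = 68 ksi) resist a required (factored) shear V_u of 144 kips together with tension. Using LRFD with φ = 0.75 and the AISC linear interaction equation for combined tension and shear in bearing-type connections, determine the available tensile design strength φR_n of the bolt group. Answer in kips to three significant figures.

527 kips

A_b = π·1.125²/4 = 0.994 in²; f_rv = 144 / (7 × 0.994) = 20.7 ksi.
F'_nt = 1.3 F_nt − (F_nt / φF_nv) f_rv = 1.3·113 − (113/(0.75·68))·20.7 = 101 ksi, capped at F_nt → F'_nt = 101 ksi.
R_n = F'_nt · A_b · n = 101 × 0.994 × 7 = 703.1 kips.
Design strength φR_n = 0.75 × 703.1 = 527 kips.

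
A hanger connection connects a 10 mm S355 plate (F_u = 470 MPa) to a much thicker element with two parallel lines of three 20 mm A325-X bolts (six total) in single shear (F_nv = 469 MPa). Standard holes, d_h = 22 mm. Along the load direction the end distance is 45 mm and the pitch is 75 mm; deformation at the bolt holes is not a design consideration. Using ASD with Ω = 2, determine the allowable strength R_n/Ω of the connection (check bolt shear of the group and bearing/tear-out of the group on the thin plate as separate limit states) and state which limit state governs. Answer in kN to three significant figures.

442 kN (bolt shear governs)

Bolt shear: A_b = π·20²/4 = 314.2 mm²; R_n = 469 × 314.2 × 6 × 1 / 1000 = 884 kN → 884 / 2 = 442 kN.
Bearing (1.5 l_c t F_u ≤ 3.0 d t F_u): upper limit = 3.0·20·10·470 / 1000 = 282 kN.
  Edge l_c = 45 − 22/2 = 34 → r_n = 239.7 kN; interior l_c = 75 − 22 = 53 → r_n = 282 kN.
  R_n,bearing = 2·239.7 + 4·282 = 1607 kN → 1607 / 2 = 804 kN.
Bolt shear governs: 442 kN.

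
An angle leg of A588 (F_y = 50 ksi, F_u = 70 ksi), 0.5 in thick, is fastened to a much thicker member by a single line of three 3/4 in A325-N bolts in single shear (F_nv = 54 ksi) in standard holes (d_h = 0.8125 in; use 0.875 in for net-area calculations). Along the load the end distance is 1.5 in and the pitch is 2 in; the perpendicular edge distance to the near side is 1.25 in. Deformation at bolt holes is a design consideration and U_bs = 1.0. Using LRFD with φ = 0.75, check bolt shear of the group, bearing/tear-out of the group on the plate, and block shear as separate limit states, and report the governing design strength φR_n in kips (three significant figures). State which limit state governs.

53.7 kips (bolt shear governs)

Bolt shear: A_b = π·0.75²/4 = 0.4418 in²; R_n = 54 × 0.4418 × 3 × 1 = 71.57 kips → 0.75 × 71.57 = 53.7 kips.
Bearing: edge l_c = 1.094, r_n = 45.94 kips; interior l_c = 1.188, r_n = 49.88 kips; R_n = 45.94 + 2·49.88 = 145.7 kips → 109 kips.
Block shear: A_gv = 2.75, A_nv = 1.656, A_nt = 0.4062 in²; R_n = min(0.6F_uA_nv, 0.6F_yA_gv) + U_bs·F_u·A_nt = 98 kips → 73.5 kips.
Bolt shear governs: 53.7 kips.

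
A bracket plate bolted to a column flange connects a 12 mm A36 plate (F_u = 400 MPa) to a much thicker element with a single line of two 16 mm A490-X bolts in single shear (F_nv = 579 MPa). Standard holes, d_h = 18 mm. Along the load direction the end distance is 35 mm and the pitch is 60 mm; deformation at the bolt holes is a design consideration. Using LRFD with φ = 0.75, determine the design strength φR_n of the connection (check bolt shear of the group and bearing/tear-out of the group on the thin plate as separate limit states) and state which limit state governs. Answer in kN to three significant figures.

175 kN (bolt shear governs)

Bolt shear: A_b = π·16²/4 = 201.1 mm²; R_n = 579 × 201.1 × 2 × 1 / 1000 = 232.8 kN → 0.75 × 232.8 = 175 kN.
Bearing (1.2 l_c t F_u ≤ 2.4 d t F_u): upper limit = 2.4·16·12·400 / 1000 = 184.3 kN.
  Edge l_c = 35 − 18/2 = 26 → r_n = 149.8 kN; interior l_c = 60 − 18 = 42 → r_n = 184.3 kN.
  R_n,bearing = 1·149.8 + 1·184.3 = 334.1 kN → 0.75 × 334.1 = 251 kN.
Bolt shear governs: 175 kN.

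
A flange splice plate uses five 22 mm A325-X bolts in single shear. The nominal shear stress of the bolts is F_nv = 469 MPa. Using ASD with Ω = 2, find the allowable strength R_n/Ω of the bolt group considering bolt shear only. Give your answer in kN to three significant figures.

446 kN

A_b = π × 22² / 4 = 380.1 mm².
R_n = F_nv · A_b · n · n_s = 469 × 380.1 × 5 × 1 / 1000 = 891.4 kN.
Allowable strength R_n/Ω = 891.4 / 2 = 446 kN.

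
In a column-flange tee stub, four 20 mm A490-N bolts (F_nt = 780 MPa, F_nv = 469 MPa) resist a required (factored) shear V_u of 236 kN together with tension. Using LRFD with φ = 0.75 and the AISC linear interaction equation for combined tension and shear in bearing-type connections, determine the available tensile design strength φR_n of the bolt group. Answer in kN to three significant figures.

A_b = π·20²/4 = 314.2 mm²; f_rv = 236 × 1000 / (4 × 314.2) = 187.8 MPa.
F'_nt = 1.3 F_nt − (F_nt / φF_nv) f_rv = 1.3·780 − (780/(0.75·469))·187.8 = 597.6 MPa, capped at F_nt → F'_nt = 597.6 MPa.
R_n = F'_nt · A_b · n = 597.6 × 314.2 × 4 / 1000 = 750.9 kN.
Design strength φR_n = 0.75 × 750.9 = 563 kN.

563 kN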